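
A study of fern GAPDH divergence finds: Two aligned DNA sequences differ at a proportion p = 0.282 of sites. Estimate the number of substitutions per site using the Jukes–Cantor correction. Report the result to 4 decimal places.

0.3537

d = −(3/4) ln(1 − 4p/3) = −0.75 ln(1 − 0.376) = −0.75 ln(0.624)
  = −0.75 × (-0.471605) = 0.353704 substitutions/site.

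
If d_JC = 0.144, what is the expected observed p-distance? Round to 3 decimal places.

p = (3/4)(1 − e^(−4d/3)) = 0.75 × (1 − e^(-0.192)) = 0.75 × (1 − 0.825307) = 0.131020.

0.131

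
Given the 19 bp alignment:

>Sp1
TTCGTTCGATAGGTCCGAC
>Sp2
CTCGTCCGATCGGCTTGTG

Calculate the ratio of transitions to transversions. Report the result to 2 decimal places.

Transitions are A↔G and C↔T; transversions are all other mismatches.
Transitions: 5. Transversions: 3.
R = 5/3 = 1.666666… ≈ 1.67 (to 2 d.p.).

1.67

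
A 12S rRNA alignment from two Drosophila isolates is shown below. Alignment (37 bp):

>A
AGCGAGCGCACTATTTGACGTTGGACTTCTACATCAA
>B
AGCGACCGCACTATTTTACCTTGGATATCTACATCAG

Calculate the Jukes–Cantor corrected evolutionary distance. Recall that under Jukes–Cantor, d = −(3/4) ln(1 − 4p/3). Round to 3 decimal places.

The sequences differ at 6 of 37 sites (6, 17, 20, 26, 27, 37), so p = 6/37 ≈ 0.162162.
d = −(3/4) ln(1 − 4p/3) = −0.75 ln(1 − 0.216216) = −0.75 ln(0.783784)
  = −0.75 × (-0.243622) = 0.182717 substitutions/site.

0.183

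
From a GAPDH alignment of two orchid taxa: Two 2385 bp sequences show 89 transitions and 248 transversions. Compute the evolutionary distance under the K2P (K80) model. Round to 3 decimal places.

P = 89/2385 ≈ 0.037317 and Q = 248/2385 ≈ 0.103983.
Under the Kimura two-parameter model, d = −½ ln(1 − 2P − Q) − ¼ ln(1 − 2Q).
1 − 2P − Q = 0.821383, giving −½ ln(0.821383) = 0.098383.
1 − 2Q = 0.792034, giving −¼ ln(0.792034) = 0.058288.
d = 0.098383 + 0.058288 = 0.156671.

0.157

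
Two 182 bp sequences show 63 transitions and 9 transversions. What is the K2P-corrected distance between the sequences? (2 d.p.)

P = 63/182 ≈ 0.346154 and Q = 9/182 ≈ 0.049451.
Under the Kimura two-parameter model, d = −½ ln(1 − 2P − Q) − ¼ ln(1 − 2Q).
1 − 2P − Q = 0.258241, giving −½ ln(0.258241) = 0.676931.
1 − 2Q = 0.901098, giving −¼ ln(0.901098) = 0.026035.
d = 0.676931 + 0.026035 = 0.702966.

0.70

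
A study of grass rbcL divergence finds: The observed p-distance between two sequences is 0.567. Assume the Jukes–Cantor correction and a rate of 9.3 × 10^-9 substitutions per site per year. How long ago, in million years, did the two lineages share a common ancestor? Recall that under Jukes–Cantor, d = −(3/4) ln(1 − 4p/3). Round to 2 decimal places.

56.88

d = −(3/4) ln(1 − 4p/3) = −0.75 ln(1 − 0.756) = −0.75 ln(0.244)
  = −0.75 × (-1.410587) = 1.057940 substitutions/site.
Under a molecular clock d = 2μt, so t = d/(2μ) = 1.057940 / (2 × 9.3 × 10^-9) = 56.88 million years.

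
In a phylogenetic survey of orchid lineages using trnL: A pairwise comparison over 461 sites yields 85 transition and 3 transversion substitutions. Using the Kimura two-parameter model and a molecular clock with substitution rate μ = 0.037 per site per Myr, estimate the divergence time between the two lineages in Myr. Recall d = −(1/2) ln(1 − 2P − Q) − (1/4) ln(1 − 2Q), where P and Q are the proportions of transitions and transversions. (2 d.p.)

P = 85/461 ≈ 0.184382 and Q = 3/461 ≈ 0.006508.
Under the Kimura two-parameter model, d = −½ ln(1 − 2P − Q) − ¼ ln(1 − 2Q).
1 − 2P − Q = 0.624728, giving −½ ln(0.624728) = 0.235219.
1 − 2Q = 0.986984, giving −¼ ln(0.986984) = 0.003275.
d = 0.235219 + 0.003275 = 0.238494.
Under a molecular clock d = 2μt, so t = d/(2μ) = 0.238494 / (2 × 0.037) = 3.22 Myr.

3.22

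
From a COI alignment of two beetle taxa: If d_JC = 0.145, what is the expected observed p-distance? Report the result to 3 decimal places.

p = (3/4)(1 − e^(−4d/3)) = 0.75 × (1 − e^(-0.193333)) = 0.75 × (1 − 0.824207) = 0.131845.

0.132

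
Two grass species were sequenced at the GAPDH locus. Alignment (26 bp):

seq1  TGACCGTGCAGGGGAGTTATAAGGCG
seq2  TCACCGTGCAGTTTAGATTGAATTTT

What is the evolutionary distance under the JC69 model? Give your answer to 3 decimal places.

0.623

The sequences differ at 11 of 26 sites, so p = 11/26 ≈ 0.423077.
d = −(3/4) ln(1 − 4p/3) = −0.75 ln(1 − 0.564103) = −0.75 ln(0.435897)
  = −0.75 × (-0.830349) = 0.622762 substitutions/site.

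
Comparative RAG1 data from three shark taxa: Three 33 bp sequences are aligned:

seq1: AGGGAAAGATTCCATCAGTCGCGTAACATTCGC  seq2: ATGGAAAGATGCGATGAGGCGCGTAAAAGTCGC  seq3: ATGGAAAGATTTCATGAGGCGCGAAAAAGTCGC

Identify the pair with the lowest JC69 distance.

seq2 and seq3

seq1–seq2: 7/33 differ, p = 0.212, d = 0.249.
seq1–seq3: 7/33 differ, p = 0.212, d = 0.249.
seq2–seq3: 4/33 differ, p = 0.121, d = 0.132.
The smallest distance is between seq2 and seq3.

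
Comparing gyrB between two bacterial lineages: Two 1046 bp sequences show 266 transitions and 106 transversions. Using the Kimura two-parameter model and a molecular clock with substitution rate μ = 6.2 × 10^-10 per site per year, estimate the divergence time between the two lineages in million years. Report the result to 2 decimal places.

P = 266/1046 ≈ 0.254302 and Q = 106/1046 ≈ 0.101338.
Under the Kimura two-parameter model, d = −½ ln(1 − 2P − Q) − ¼ ln(1 − 2Q).
1 − 2P − Q = 0.390058, giving −½ ln(0.390058) = 0.470730.
1 − 2Q = 0.797324, giving −¼ ln(0.797324) = 0.056624.
d = 0.470730 + 0.056624 = 0.527354.
Under a molecular clock d = 2μt, so t = d/(2μ) = 0.527354 / (2 × 6.2 × 10^-10) = 425.29 million years.

425.29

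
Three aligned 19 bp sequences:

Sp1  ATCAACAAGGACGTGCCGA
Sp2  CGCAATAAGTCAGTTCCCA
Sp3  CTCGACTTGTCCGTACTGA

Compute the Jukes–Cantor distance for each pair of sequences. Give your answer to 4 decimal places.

d(Sp1,Sp2) = 0.6181, d(Sp1,Sp3) = 0.6181, d(Sp2,Sp3) = 0.7489

Sp1–Sp2: 8/19 sites differ → p ≈ 0.421053, d = −0.75 ln(1 − 0.561404) = 0.618132 ≈ 0.6181.
Sp1–Sp3: 8/19 sites differ → p ≈ 0.421053, d = −0.75 ln(1 − 0.561404) = 0.618132 ≈ 0.6181.
Sp2–Sp3: 9/19 sites differ → p ≈ 0.473684, d = −0.75 ln(1 − 0.631579) = 0.748897 ≈ 0.7489.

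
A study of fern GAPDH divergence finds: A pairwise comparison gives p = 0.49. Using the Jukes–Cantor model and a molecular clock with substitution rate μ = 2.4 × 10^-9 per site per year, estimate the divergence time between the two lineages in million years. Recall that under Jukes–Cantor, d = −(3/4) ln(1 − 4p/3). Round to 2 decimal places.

165.53

d = −(3/4) ln(1 − 4p/3) = −0.75 ln(1 − 0.653333) = −0.75 ln(0.346667)
  = −0.75 × (-1.059391) = 0.794543 substitutions/site.
Under a molecular clock d = 2μt, so t = d/(2μ) = 0.794543 / (2 × 2.4 × 10^-9) = 165.53 million years.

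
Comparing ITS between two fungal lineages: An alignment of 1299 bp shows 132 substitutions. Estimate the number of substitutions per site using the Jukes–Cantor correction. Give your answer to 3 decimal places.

p = 132/1299 ≈ 0.101617.
d = −(3/4) ln(1 − 4p/3) = −0.75 ln(1 − 0.135489) = −0.75 ln(0.864511)
  = −0.75 × (-0.145591) = 0.109193 substitutions/site.

0.109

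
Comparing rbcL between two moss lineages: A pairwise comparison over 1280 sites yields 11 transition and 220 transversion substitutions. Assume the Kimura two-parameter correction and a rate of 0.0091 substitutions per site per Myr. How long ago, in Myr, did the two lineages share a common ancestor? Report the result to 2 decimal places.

11.54

P = 11/1280 ≈ 0.008594 and Q = 220/1280 = 0.171875.
Under the Kimura two-parameter model, d = −½ ln(1 − 2P − Q) − ¼ ln(1 − 2Q).
1 − 2P − Q = 0.810937, giving −½ ln(0.810937) = 0.104782.
1 − 2Q = 0.65625, giving −¼ ln(0.65625) = 0.105303.
d = 0.104782 + 0.105303 = 0.210085.
Under a molecular clock d = 2μt, so t = d/(2μ) = 0.210085 / (2 × 0.0091) = 11.54 Myr.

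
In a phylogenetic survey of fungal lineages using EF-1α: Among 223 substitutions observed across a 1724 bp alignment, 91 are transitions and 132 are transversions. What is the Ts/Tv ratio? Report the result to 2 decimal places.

R = 91/132 = 0.689393… ≈ 0.69 (to 2 d.p.).

0.69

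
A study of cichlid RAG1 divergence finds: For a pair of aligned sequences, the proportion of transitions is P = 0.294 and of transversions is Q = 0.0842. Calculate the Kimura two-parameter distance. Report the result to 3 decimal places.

0.604

Under the Kimura two-parameter model, d = −½ ln(1 − 2P − Q) − ¼ ln(1 − 2Q).
1 − 2P − Q = 0.3278, giving −½ ln(0.3278) = 0.557676.
1 − 2Q = 0.8316, giving −¼ ln(0.8316) = 0.046101.
d = 0.557676 + 0.046101 = 0.603777.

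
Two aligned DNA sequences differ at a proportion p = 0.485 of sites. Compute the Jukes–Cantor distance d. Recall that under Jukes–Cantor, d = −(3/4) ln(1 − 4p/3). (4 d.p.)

0.7803

d = −(3/4) ln(1 − 4p/3) = −0.75 ln(1 − 0.646667) = −0.75 ln(0.353333)
  = −0.75 × (-1.040344) = 0.780258 substitutions/site.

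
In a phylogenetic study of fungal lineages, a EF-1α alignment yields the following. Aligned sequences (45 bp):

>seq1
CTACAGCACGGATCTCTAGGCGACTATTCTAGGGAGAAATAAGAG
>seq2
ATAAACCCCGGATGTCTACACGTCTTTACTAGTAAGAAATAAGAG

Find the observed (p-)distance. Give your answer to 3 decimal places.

0.267

The sequences differ at 12 of 45 positions.
p = 12/45 = 0.266666… ≈ 0.267 (to 3 d.p.).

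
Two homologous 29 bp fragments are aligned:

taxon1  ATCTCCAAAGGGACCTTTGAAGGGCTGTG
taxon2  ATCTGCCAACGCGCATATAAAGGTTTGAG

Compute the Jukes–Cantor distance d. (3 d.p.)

0.529

The sequences differ at 11 of 29 sites, so p = 11/29 ≈ 0.37931.
d = −(3/4) ln(1 − 4p/3) = −0.75 ln(1 − 0.505747) = −0.75 ln(0.494253)
  = −0.75 × (-0.704708) = 0.528531 substitutions/site.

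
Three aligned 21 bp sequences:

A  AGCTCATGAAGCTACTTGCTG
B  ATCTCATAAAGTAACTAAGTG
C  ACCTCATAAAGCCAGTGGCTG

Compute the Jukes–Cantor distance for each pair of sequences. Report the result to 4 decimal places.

A–B: 7/21 sites differ → p ≈ 0.333333, d = −0.75 ln(1 − 0.444444) = 0.440839 ≈ 0.4408.
A–C: 5/21 sites differ → p ≈ 0.238095, d = −0.75 ln(1 − 0.31746) = 0.286451 ≈ 0.2865.
B–C: 7/21 sites differ → p ≈ 0.333333, d = −0.75 ln(1 − 0.444444) = 0.440839 ≈ 0.4408.

d(A,B) = 0.4408, d(A,C) = 0.2865, d(B,C) = 0.4408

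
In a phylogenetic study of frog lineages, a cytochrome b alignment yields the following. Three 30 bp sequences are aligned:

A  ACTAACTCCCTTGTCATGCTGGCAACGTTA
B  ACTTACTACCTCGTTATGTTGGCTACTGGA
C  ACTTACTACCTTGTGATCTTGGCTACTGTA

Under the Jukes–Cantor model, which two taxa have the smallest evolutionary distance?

B and C

A–B: 9/30 differ, p = 0.300, d = 0.383.
A–C: 8/30 differ, p = 0.267, d = 0.330.
B–C: 4/30 differ, p = 0.133, d = 0.147.
The smallest distance is between B and C.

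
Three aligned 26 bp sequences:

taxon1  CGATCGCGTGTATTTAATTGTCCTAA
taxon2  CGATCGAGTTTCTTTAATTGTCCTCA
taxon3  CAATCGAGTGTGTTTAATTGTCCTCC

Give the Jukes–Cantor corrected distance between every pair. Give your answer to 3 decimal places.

d(taxon1,taxon2) = 0.172, d(taxon1,taxon3) = 0.222, d(taxon2,taxon3) = 0.172

taxon1–taxon2: 4/26 sites differ → p ≈ 0.153846, d = −0.75 ln(1 − 0.205128) = 0.172181 ≈ 0.172.
taxon1–taxon3: 5/26 sites differ → p ≈ 0.192308, d = −0.75 ln(1 − 0.256411) = 0.222200 ≈ 0.222.
taxon2–taxon3: 4/26 sites differ → p ≈ 0.153846, d = −0.75 ln(1 − 0.205128) = 0.172181 ≈ 0.172.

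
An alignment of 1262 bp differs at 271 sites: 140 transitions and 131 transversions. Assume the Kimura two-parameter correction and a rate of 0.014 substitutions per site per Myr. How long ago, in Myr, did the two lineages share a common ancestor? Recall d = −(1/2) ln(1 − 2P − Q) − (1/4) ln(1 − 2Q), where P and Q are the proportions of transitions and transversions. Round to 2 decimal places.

P = 140/1262 ≈ 0.110935 and Q = 131/1262 ≈ 0.103803.
Under the Kimura two-parameter model, d = −½ ln(1 − 2P − Q) − ¼ ln(1 − 2Q).
1 − 2P − Q = 0.674327, giving −½ ln(0.674327) = 0.197020.
1 − 2Q = 0.792394, giving −¼ ln(0.792394) = 0.058174.
d = 0.197020 + 0.058174 = 0.255194.
Under a molecular clock d = 2μt, so t = d/(2μ) = 0.255194 / (2 × 0.014) = 9.11 Myr.

9.11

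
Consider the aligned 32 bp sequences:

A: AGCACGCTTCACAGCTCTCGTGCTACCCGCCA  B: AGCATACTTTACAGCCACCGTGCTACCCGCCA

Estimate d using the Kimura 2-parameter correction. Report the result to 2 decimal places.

0.23

Of 32 sites, 5 differences are transitions and 1 are transversions, so P = 5/32 = 0.15625 and Q = 1/32 = 0.03125.
Under the Kimura two-parameter model, d = −½ ln(1 − 2P − Q) − ¼ ln(1 − 2Q).
1 − 2P − Q = 0.65625, giving −½ ln(0.65625) = 0.210607.
1 − 2Q = 0.9375, giving −¼ ln(0.9375) = 0.016135.
d = 0.210607 + 0.016135 = 0.226742.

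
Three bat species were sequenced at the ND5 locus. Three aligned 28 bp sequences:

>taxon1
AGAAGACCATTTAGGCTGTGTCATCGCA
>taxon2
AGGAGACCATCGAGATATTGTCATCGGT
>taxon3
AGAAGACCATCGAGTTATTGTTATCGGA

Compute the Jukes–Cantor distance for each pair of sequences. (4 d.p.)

d(taxon1,taxon2) = 0.4197, d(taxon1,taxon3) = 0.3597, d(taxon2,taxon3) = 0.1585

taxon1–taxon2: 9/28 sites differ → p ≈ 0.321429, d = −0.75 ln(1 − 0.428572) = 0.419713 ≈ 0.4197.
taxon1–taxon3: 8/28 sites differ → p ≈ 0.285714, d = −0.75 ln(1 − 0.380952) = 0.359679 ≈ 0.3597.
taxon2–taxon3: 4/28 sites differ → p ≈ 0.142857, d = −0.75 ln(1 − 0.190476) = 0.158482 ≈ 0.1585.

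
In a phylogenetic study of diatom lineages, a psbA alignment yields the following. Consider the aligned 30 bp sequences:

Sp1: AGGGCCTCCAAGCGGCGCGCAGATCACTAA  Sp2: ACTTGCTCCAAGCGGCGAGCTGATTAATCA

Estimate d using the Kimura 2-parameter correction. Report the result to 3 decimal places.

Of 30 sites, 1 differences are transitions and 8 are transversions, so P = 1/30 ≈ 0.033333 and Q = 8/30 ≈ 0.266667.
Under the Kimura two-parameter model, d = −½ ln(1 − 2P − Q) − ¼ ln(1 − 2Q).
1 − 2P − Q = 0.666667, giving −½ ln(0.666667) = 0.202732.
1 − 2Q = 0.466666, giving −¼ ln(0.466666) = 0.190535.
d = 0.202732 + 0.190535 = 0.393267.

0.393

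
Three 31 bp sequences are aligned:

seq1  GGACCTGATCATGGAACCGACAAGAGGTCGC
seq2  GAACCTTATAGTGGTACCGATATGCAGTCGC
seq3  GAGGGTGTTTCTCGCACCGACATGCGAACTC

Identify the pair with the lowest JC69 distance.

seq1–seq2: 9/31 differ, p = 0.290, d = 0.367.
seq1–seq3: 14/31 differ, p = 0.452, d = 0.691.
seq2–seq3: 14/31 differ, p = 0.452, d = 0.691.
The smallest distance is between seq1 and seq2.

seq1 and seq2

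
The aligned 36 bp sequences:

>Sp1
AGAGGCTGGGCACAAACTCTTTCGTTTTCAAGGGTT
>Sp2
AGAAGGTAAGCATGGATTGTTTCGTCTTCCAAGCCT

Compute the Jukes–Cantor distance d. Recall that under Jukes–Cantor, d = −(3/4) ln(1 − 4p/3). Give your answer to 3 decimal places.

0.548

The sequences differ at 14 of 36 sites, so p = 14/36 ≈ 0.388889.
d = −(3/4) ln(1 − 4p/3) = −0.75 ln(1 − 0.518519) = −0.75 ln(0.481481)
  = −0.75 × (-0.730889) = 0.548167 substitutions/site.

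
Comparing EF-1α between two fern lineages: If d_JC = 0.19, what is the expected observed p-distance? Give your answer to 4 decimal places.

0.1678

p = (3/4)(1 − e^(−4d/3)) = 0.75 × (1 − e^(-0.253333)) = 0.75 × (1 − 0.776209) = 0.167843.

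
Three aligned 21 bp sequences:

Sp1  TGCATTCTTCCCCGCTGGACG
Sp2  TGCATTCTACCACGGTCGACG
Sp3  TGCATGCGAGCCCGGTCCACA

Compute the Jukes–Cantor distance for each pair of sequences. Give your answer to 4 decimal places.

Sp1–Sp2: 4/21 sites differ → p ≈ 0.190476, d = −0.75 ln(1 − 0.253968) = 0.219740 ≈ 0.2197.
Sp1–Sp3: 8/21 sites differ → p ≈ 0.380952, d = −0.75 ln(1 − 0.507936) = 0.531860 ≈ 0.5319.
Sp2–Sp3: 6/21 sites differ → p ≈ 0.285714, d = −0.75 ln(1 − 0.380952) = 0.359679 ≈ 0.3597.

d(Sp1,Sp2) = 0.2197, d(Sp1,Sp3) = 0.5319, d(Sp2,Sp3) = 0.3597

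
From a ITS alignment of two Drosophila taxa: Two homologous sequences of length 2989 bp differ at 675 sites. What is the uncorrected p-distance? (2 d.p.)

0.23

p = 675/2989 = 0.225828… ≈ 0.23 (to 2 d.p.).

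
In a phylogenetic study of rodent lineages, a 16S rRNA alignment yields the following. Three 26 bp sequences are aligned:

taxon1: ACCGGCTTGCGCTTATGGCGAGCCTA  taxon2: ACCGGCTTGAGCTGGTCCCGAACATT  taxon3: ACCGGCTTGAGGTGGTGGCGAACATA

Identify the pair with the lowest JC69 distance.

taxon2 and taxon3

taxon1–taxon2: 8/26 differ, p = 0.308, d = 0.396.
taxon1–taxon3: 6/26 differ, p = 0.231, d = 0.276.
taxon2–taxon3: 4/26 differ, p = 0.154, d = 0.172.
The smallest distance is between taxon2 and taxon3.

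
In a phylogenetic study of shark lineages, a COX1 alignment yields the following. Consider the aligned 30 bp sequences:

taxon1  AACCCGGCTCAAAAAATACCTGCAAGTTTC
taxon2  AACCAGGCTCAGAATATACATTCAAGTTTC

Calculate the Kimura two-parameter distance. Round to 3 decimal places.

Of 30 sites, 1 differences are transitions and 4 are transversions, so P = 1/30 ≈ 0.033333 and Q = 4/30 ≈ 0.133333.
Under the Kimura two-parameter model, d = −½ ln(1 − 2P − Q) − ¼ ln(1 − 2Q).
1 − 2P − Q = 0.800001, giving −½ ln(0.800001) = 0.111571.
1 − 2Q = 0.733334, giving −¼ ln(0.733334) = 0.077539.
d = 0.111571 + 0.077539 = 0.189110.

0.189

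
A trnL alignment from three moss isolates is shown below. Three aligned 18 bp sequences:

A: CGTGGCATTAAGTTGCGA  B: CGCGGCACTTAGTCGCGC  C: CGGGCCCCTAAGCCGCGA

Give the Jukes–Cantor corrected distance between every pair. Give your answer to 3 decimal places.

d(A,B) = 0.347, d(A,C) = 0.441, d(B,C) = 0.441

A–B: 5/18 sites differ → p ≈ 0.277778, d = −0.75 ln(1 − 0.370371) = 0.346968 ≈ 0.347.
A–C: 6/18 sites differ → p ≈ 0.333333, d = −0.75 ln(1 − 0.444444) = 0.440839 ≈ 0.441.
B–C: 6/18 sites differ → p ≈ 0.333333, d = −0.75 ln(1 − 0.444444) = 0.440839 ≈ 0.441.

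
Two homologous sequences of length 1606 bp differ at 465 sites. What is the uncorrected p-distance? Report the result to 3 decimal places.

p = 465/1606 = 0.289539… ≈ 0.290 (to 3 d.p.).

0.290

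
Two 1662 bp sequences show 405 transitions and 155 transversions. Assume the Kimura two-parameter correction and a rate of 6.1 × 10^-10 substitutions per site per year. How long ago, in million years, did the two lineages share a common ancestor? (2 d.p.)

P = 405/1662 ≈ 0.243682 and Q = 155/1662 ≈ 0.093261.
Under the Kimura two-parameter model, d = −½ ln(1 − 2P − Q) − ¼ ln(1 − 2Q).
1 − 2P − Q = 0.419375, giving −½ ln(0.419375) = 0.434495.
1 − 2Q = 0.813478, giving −¼ ln(0.813478) = 0.051609.
d = 0.434495 + 0.051609 = 0.486104.
Under a molecular clock d = 2μt, so t = d/(2μ) = 0.486104 / (2 × 6.1 × 10^-10) = 398.45 million years.

398.45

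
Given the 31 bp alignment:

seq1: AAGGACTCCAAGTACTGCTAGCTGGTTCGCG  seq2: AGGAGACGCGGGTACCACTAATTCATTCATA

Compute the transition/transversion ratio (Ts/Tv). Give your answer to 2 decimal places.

Transitions are A↔G and C↔T; transversions are all other mismatches.
Transitions: 14. Transversions: 3.
R = 14/3 = 4.666666… ≈ 4.67 (to 2 d.p.).

4.67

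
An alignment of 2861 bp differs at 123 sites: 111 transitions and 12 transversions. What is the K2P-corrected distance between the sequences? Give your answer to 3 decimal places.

0.045

P = 111/2861 ≈ 0.038798 and Q = 12/2861 ≈ 0.004194.
Under the Kimura two-parameter model, d = −½ ln(1 − 2P − Q) − ¼ ln(1 − 2Q).
1 − 2P − Q = 0.91821, giving −½ ln(0.91821) = 0.042665.
1 − 2Q = 0.991612, giving −¼ ln(0.991612) = 0.002106.
d = 0.042665 + 0.002106 = 0.044771.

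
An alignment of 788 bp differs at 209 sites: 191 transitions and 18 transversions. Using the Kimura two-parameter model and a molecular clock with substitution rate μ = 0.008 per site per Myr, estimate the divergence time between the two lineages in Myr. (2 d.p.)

P = 191/788 ≈ 0.242386 and Q = 18/788 ≈ 0.022843.
Under the Kimura two-parameter model, d = −½ ln(1 − 2P − Q) − ¼ ln(1 − 2Q).
1 − 2P − Q = 0.492385, giving −½ ln(0.492385) = 0.354247.
1 − 2Q = 0.954314, giving −¼ ln(0.954314) = 0.011691.
d = 0.354247 + 0.011691 = 0.365938.
Under a molecular clock d = 2μt, so t = d/(2μ) = 0.365938 / (2 × 0.008) = 22.87 Myr.

22.87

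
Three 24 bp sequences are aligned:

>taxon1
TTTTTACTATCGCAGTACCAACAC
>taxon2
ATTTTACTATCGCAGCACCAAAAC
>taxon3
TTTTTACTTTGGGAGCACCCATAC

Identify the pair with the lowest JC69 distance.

taxon1–taxon2: 3/24 differ, p = 0.125, d = 0.137.
taxon1–taxon3: 6/24 differ, p = 0.250, d = 0.304.
taxon2–taxon3: 6/24 differ, p = 0.250, d = 0.304.
The smallest distance is between taxon1 and taxon2.

taxon1 and taxon2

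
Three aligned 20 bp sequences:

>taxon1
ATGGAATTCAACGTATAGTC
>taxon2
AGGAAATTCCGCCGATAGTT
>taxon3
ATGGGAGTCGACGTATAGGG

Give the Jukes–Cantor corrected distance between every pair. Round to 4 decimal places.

taxon1–taxon2: 7/20 sites differ → p = 0.35, d = −0.75 ln(1 − 0.466667) = 0.471457 ≈ 0.4715.
taxon1–taxon3: 5/20 sites differ → p = 0.25, d = −0.75 ln(1 − 0.333333) = 0.304098 ≈ 0.3041.
taxon2–taxon3: 10/20 sites differ → p = 0.5, d = −0.75 ln(1 − 0.666667) = 0.823960 ≈ 0.8240.

d(taxon1,taxon2) = 0.4715, d(taxon1,taxon3) = 0.3041, d(taxon2,taxon3) = 0.8240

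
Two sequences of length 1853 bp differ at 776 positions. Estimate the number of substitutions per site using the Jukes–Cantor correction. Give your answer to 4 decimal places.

p = 776/1853 ≈ 0.41878.
d = −(3/4) ln(1 − 4p/3) = −0.75 ln(1 − 0.558373) = −0.75 ln(0.441627)
  = −0.75 × (-0.817290) = 0.612968 substitutions/site.

0.6130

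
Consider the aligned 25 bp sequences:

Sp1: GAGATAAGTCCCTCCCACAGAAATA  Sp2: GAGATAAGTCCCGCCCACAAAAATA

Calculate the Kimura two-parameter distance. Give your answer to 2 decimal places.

0.08

Of 25 sites, 1 differences are transitions and 1 are transversions, so P = 1/25 = 0.04 and Q = 1/25 = 0.04.
Under the Kimura two-parameter model, d = −½ ln(1 − 2P − Q) − ¼ ln(1 − 2Q).
1 − 2P − Q = 0.88, giving −½ ln(0.88) = 0.063917.
1 − 2Q = 0.92, giving −¼ ln(0.92) = 0.020845.
d = 0.063917 + 0.020845 = 0.084762.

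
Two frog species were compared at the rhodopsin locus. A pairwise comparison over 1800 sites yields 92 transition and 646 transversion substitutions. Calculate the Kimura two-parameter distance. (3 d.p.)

0.625

P = 92/1800 ≈ 0.051111 and Q = 646/1800 ≈ 0.358889.
Under the Kimura two-parameter model, d = −½ ln(1 − 2P − Q) − ¼ ln(1 − 2Q).
1 − 2P − Q = 0.538889, giving −½ ln(0.538889) = 0.309123.
1 − 2Q = 0.282222, giving −¼ ln(0.282222) = 0.316265.
d = 0.309123 + 0.316265 = 0.625388.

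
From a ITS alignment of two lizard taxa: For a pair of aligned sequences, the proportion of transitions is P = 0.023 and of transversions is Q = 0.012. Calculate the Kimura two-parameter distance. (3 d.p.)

Under the Kimura two-parameter model, d = −½ ln(1 − 2P − Q) − ¼ ln(1 − 2Q).
1 − 2P − Q = 0.942, giving −½ ln(0.942) = 0.029875.
1 − 2Q = 0.976, giving −¼ ln(0.976) = 0.006073.
d = 0.029875 + 0.006073 = 0.035948.

0.036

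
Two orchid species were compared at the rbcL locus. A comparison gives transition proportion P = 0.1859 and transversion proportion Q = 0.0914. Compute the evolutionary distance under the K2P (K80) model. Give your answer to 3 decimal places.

Under the Kimura two-parameter model, d = −½ ln(1 − 2P − Q) − ¼ ln(1 − 2Q).
1 − 2P − Q = 0.5368, giving −½ ln(0.5368) = 0.311065.
1 − 2Q = 0.8172, giving −¼ ln(0.8172) = 0.050468.
d = 0.311065 + 0.050468 = 0.361533.

0.362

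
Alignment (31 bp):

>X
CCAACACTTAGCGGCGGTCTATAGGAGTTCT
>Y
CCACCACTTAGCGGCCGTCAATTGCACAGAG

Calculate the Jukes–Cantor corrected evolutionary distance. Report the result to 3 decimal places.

0.422

The sequences differ at 10 of 31 sites (4, 16, 20, 23, 25, 27, 28, 29, 30, 31), so p = 10/31 ≈ 0.322581.
d = −(3/4) ln(1 − 4p/3) = −0.75 ln(1 − 0.430108) = −0.75 ln(0.569892)
  = −0.75 × (-0.562308) = 0.421731 substitutions/site.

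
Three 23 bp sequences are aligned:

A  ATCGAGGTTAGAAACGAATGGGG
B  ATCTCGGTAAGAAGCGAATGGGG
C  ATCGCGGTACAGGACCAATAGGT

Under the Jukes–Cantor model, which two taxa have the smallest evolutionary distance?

A and B

A–B: 4/23 differ, p = 0.174, d = 0.198.
A–C: 9/23 differ, p = 0.391, d = 0.553.
B–C: 9/23 differ, p = 0.391, d = 0.553.
The smallest distance is between A and B.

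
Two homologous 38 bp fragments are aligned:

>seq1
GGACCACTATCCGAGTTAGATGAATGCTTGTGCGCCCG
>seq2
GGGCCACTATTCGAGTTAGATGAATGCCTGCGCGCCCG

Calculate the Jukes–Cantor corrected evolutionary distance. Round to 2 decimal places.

The sequences differ at 4 of 38 sites (3, 11, 28, 31), so p = 4/38 ≈ 0.105263.
d = −(3/4) ln(1 − 4p/3) = −0.75 ln(1 − 0.140351) = −0.75 ln(0.859649)
  = −0.75 × (-0.151231) = 0.113423 substitutions/site.

0.11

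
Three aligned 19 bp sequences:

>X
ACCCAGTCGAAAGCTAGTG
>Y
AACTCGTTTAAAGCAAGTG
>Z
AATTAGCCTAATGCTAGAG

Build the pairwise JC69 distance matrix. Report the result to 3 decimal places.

X–Y: 6/19 sites differ → p ≈ 0.315789, d = −0.75 ln(1 − 0.421052) = 0.409907 ≈ 0.410.
X–Z: 7/19 sites differ → p ≈ 0.368421, d = −0.75 ln(1 − 0.491228) = 0.506816 ≈ 0.507.
Y–Z: 7/19 sites differ → p ≈ 0.368421, d = −0.75 ln(1 − 0.491228) = 0.506816 ≈ 0.507.

d(X,Y) = 0.410, d(X,Z) = 0.507, d(Y,Z) = 0.507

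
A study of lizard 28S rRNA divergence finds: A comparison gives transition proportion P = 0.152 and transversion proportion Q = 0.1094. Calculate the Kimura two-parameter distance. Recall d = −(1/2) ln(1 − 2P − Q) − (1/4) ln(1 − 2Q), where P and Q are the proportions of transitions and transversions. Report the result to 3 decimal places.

Under the Kimura two-parameter model, d = −½ ln(1 − 2P − Q) − ¼ ln(1 − 2Q).
1 − 2P − Q = 0.5866, giving −½ ln(0.5866) = 0.266706.
1 − 2Q = 0.7812, giving −¼ ln(0.7812) = 0.061731.
d = 0.266706 + 0.061731 = 0.328437.

0.328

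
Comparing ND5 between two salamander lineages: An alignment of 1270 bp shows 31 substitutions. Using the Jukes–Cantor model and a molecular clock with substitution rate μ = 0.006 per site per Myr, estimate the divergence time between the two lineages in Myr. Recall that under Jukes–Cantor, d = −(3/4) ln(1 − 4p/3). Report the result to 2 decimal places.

p = 31/1270 ≈ 0.024409.
d = −(3/4) ln(1 − 4p/3) = −0.75 ln(1 − 0.032545) = −0.75 ln(0.967455)
  = −0.75 × (-0.033086) = 0.024815 substitutions/site.
Under a molecular clock d = 2μt, so t = d/(2μ) = 0.024815 / (2 × 0.006) = 2.07 Myr.

2.07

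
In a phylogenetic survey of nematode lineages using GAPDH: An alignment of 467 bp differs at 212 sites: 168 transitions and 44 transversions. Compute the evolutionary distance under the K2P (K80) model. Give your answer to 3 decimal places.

P = 168/467 ≈ 0.359743 and Q = 44/467 ≈ 0.094218.
Under the Kimura two-parameter model, d = −½ ln(1 − 2P − Q) − ¼ ln(1 − 2Q).
1 − 2P − Q = 0.186296, giving −½ ln(0.186296) = 0.840209.
1 − 2Q = 0.811564, giving −¼ ln(0.811564) = 0.052198.
d = 0.840209 + 0.052198 = 0.892407.

0.892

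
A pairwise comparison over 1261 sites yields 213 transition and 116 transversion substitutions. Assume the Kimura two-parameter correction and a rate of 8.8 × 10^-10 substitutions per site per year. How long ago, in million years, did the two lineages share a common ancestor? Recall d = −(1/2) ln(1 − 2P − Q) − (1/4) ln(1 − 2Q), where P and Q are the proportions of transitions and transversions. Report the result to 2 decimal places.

P = 213/1261 ≈ 0.168914 and Q = 116/1261 ≈ 0.09199.
Under the Kimura two-parameter model, d = −½ ln(1 − 2P − Q) − ¼ ln(1 − 2Q).
1 − 2P − Q = 0.570182, giving −½ ln(0.570182) = 0.280900.
1 − 2Q = 0.81602, giving −¼ ln(0.81602) = 0.050829.
d = 0.280900 + 0.050829 = 0.331729.
Under a molecular clock d = 2μt, so t = d/(2μ) = 0.331729 / (2 × 8.8 × 10^-10) = 188.48 million years.

188.48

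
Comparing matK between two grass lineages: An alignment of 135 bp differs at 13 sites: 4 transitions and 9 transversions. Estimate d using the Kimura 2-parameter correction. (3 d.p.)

P = 4/135 ≈ 0.02963 and Q = 9/135 ≈ 0.066667.
Under the Kimura two-parameter model, d = −½ ln(1 − 2P − Q) − ¼ ln(1 − 2Q).
1 − 2P − Q = 0.874073, giving −½ ln(0.874073) = 0.067296.
1 − 2Q = 0.866666, giving −¼ ln(0.866666) = 0.035775.
d = 0.067296 + 0.035775 = 0.103071.

0.103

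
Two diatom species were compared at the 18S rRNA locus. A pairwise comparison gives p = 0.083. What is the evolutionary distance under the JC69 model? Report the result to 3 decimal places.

0.088

d = −(3/4) ln(1 − 4p/3) = −0.75 ln(1 − 0.110667) = −0.75 ln(0.889333)
  = −0.75 × (-0.117284) = 0.087963 substitutions/site.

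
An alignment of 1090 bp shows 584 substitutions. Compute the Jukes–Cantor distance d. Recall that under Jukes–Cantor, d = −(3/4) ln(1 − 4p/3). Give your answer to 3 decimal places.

0.940

p = 584/1090 ≈ 0.53578.
d = −(3/4) ln(1 − 4p/3) = −0.75 ln(1 − 0.714373) = −0.75 ln(0.285627)
  = −0.75 × (-1.253069) = 0.939802 substitutions/site.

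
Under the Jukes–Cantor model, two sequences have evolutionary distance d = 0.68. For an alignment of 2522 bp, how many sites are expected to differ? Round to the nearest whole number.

Invert JC69: p = (3/4)(1 − e^(−4d/3)) = 0.75 × (1 − e^(-0.906667)) = 0.75 × (1 − 0.403868) = 0.447099.
Expected differing sites = pL ≈ 0.447099 × 2522 = 1127.583678 ≈ 1128.

1128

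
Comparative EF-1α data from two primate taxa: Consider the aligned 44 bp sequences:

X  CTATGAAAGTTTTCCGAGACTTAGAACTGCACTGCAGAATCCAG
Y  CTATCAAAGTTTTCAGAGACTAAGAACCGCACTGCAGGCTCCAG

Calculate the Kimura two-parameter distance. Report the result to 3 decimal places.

0.151

Of 44 sites, 2 differences are transitions and 4 are transversions, so P = 2/44 ≈ 0.045455 and Q = 4/44 ≈ 0.090909.
Under the Kimura two-parameter model, d = −½ ln(1 − 2P − Q) − ¼ ln(1 − 2Q).
1 − 2P − Q = 0.818181, giving −½ ln(0.818181) = 0.100336.
1 − 2Q = 0.818182, giving −¼ ln(0.818182) = 0.050168.
d = 0.100336 + 0.050168 = 0.150504.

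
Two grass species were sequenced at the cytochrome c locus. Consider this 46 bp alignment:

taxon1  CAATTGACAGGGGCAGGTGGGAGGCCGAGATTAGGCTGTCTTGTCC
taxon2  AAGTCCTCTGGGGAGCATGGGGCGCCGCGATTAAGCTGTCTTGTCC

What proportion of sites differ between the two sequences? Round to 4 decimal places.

0.3043

The sequences differ at 14 of 46 positions.
p = 14/46 = 0.304347… ≈ 0.3043 (to 4 d.p.).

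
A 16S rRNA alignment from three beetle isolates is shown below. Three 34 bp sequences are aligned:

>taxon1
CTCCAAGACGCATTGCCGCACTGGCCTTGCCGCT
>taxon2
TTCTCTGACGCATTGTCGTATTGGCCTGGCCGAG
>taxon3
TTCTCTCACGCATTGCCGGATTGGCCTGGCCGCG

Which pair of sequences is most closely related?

taxon2 and taxon3

taxon1–taxon2: 10/34 differ, p = 0.294, d = 0.373.
taxon1–taxon3: 9/34 differ, p = 0.265, d = 0.326.
taxon2–taxon3: 4/34 differ, p = 0.118, d = 0.128.
The smallest distance is between taxon2 and taxon3.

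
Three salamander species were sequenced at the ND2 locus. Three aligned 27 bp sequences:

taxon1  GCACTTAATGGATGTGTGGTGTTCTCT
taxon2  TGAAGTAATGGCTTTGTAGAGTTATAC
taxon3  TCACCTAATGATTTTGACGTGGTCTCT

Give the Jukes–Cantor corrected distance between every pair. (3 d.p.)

d(taxon1,taxon2) = 0.588, d(taxon1,taxon3) = 0.377, d(taxon2,taxon3) = 0.673

taxon1–taxon2: 11/27 sites differ → p ≈ 0.407407, d = −0.75 ln(1 − 0.543209) = 0.587647 ≈ 0.588.
taxon1–taxon3: 8/27 sites differ → p ≈ 0.296296, d = −0.75 ln(1 − 0.395061) = 0.376971 ≈ 0.377.
taxon2–taxon3: 12/27 sites differ → p ≈ 0.444444, d = −0.75 ln(1 − 0.592592) = 0.673455 ≈ 0.673.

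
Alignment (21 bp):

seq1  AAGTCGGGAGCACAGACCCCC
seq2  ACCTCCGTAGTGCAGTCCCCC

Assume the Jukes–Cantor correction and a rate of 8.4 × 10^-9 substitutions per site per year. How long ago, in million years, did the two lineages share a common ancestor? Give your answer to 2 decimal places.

26.24

The sequences differ at 7 of 21 sites (2, 3, 6, 8, 11, 12, 16), so p = 7/21 ≈ 0.333333.
d = −(3/4) ln(1 − 4p/3) = −0.75 ln(1 − 0.444444) = −0.75 ln(0.555556)
  = −0.75 × (-0.587786) = 0.440840 substitutions/site.
Under a molecular clock d = 2μt, so t = d/(2μ) = 0.440840 / (2 × 8.4 × 10^-9) = 26.24 million years.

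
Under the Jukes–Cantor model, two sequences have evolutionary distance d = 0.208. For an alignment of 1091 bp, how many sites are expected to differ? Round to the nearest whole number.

198

Invert JC69: p = (3/4)(1 − e^(−4d/3)) = 0.75 × (1 − e^(-0.277333)) = 0.75 × (1 − 0.757802) = 0.181649.
Expected differing sites = pL ≈ 0.181649 × 1091 = 198.179059 ≈ 198.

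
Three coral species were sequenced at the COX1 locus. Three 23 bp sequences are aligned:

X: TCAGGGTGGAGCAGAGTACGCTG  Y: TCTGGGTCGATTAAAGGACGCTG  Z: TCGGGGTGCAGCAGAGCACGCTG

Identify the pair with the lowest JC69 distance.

X and Z

X–Y: 6/23 differ, p = 0.261, d = 0.321.
X–Z: 3/23 differ, p = 0.130, d = 0.143.
Y–Z: 7/23 differ, p = 0.304, d = 0.390.
The smallest distance is between X and Z.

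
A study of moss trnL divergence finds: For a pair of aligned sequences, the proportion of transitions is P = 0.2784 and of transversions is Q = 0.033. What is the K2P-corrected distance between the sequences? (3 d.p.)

Under the Kimura two-parameter model, d = −½ ln(1 − 2P − Q) − ¼ ln(1 − 2Q).
1 − 2P − Q = 0.4102, giving −½ ln(0.4102) = 0.445555.
1 − 2Q = 0.934, giving −¼ ln(0.934) = 0.017070.
d = 0.445555 + 0.017070 = 0.462625.

0.463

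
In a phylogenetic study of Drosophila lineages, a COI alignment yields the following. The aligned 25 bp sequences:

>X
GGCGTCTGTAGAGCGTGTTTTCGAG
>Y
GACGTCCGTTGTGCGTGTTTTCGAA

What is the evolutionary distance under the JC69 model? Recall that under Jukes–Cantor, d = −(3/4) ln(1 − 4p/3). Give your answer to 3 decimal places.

0.233

The sequences differ at 5 of 25 sites (2, 7, 10, 12, 25), so p = 5/25 = 0.2.
d = −(3/4) ln(1 − 4p/3) = −0.75 ln(1 − 0.266667) = −0.75 ln(0.733333)
  = −0.75 × (-0.310155) = 0.232616 substitutions/site.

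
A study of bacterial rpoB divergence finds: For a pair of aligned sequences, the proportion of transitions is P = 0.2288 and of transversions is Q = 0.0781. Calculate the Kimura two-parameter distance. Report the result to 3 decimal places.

Under the Kimura two-parameter model, d = −½ ln(1 − 2P − Q) − ¼ ln(1 − 2Q).
1 − 2P − Q = 0.4643, giving −½ ln(0.4643) = 0.383612.
1 − 2Q = 0.8438, giving −¼ ln(0.8438) = 0.042460.
d = 0.383612 + 0.042460 = 0.426072.

0.426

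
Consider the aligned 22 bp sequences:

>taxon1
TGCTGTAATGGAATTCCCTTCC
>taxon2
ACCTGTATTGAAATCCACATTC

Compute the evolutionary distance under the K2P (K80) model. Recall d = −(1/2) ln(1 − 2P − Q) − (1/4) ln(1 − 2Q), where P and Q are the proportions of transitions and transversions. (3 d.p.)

0.498

Of 22 sites, 3 differences are transitions and 5 are transversions, so P = 3/22 ≈ 0.136364 and Q = 5/22 ≈ 0.227273.
Under the Kimura two-parameter model, d = −½ ln(1 − 2P − Q) − ¼ ln(1 − 2Q).
1 − 2P − Q = 0.499999, giving −½ ln(0.499999) = 0.346575.
1 − 2Q = 0.545454, giving −¼ ln(0.545454) = 0.151534.
d = 0.346575 + 0.151534 = 0.498109.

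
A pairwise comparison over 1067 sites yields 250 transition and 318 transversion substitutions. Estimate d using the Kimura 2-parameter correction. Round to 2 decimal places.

P = 250/1067 ≈ 0.234302 and Q = 318/1067 ≈ 0.298032.
Under the Kimura two-parameter model, d = −½ ln(1 − 2P − Q) − ¼ ln(1 − 2Q).
1 − 2P − Q = 0.233364, giving −½ ln(0.233364) = 0.727578.
1 − 2Q = 0.403936, giving −¼ ln(0.403936) = 0.226625.
d = 0.727578 + 0.226625 = 0.954203.

0.95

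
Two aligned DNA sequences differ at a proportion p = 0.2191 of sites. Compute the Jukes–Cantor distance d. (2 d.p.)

d = −(3/4) ln(1 − 4p/3) = −0.75 ln(1 − 0.292133) = −0.75 ln(0.707867)
  = −0.75 × (-0.345499) = 0.259124 substitutions/site.

0.26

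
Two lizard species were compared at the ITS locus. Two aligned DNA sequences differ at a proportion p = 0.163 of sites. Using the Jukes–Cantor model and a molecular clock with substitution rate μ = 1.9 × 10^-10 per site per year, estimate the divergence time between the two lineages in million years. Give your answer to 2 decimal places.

483.65

d = −(3/4) ln(1 − 4p/3) = −0.75 ln(1 − 0.217333) = −0.75 ln(0.782667)
  = −0.75 × (-0.245048) = 0.183786 substitutions/site.
Under a molecular clock d = 2μt, so t = d/(2μ) = 0.183786 / (2 × 1.9 × 10^-10) = 483.65 million years.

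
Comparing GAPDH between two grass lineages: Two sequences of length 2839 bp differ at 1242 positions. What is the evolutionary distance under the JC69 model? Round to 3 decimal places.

p = 1242/2839 ≈ 0.437478.
d = −(3/4) ln(1 − 4p/3) = −0.75 ln(1 − 0.583304) = −0.75 ln(0.416696)
  = −0.75 × (-0.875398) = 0.656549 substitutions/site.

0.657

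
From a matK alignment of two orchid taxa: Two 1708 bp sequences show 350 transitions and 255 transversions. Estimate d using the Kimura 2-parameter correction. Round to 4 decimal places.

0.4982

P = 350/1708 ≈ 0.204918 and Q = 255/1708 ≈ 0.149297.
Under the Kimura two-parameter model, d = −½ ln(1 − 2P − Q) − ¼ ln(1 − 2Q).
1 − 2P − Q = 0.440867, giving −½ ln(0.440867) = 0.409506.
1 − 2Q = 0.701406, giving −¼ ln(0.701406) = 0.088667.
d = 0.409506 + 0.088667 = 0.498173.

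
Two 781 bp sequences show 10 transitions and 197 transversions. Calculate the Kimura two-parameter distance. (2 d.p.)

0.34

P = 10/781 ≈ 0.012804 and Q = 197/781 ≈ 0.252241.
Under the Kimura two-parameter model, d = −½ ln(1 − 2P − Q) − ¼ ln(1 − 2Q).
1 − 2P − Q = 0.722151, giving −½ ln(0.722151) = 0.162761.
1 − 2Q = 0.495518, giving −¼ ln(0.495518) = 0.175538.
d = 0.162761 + 0.175538 = 0.338299.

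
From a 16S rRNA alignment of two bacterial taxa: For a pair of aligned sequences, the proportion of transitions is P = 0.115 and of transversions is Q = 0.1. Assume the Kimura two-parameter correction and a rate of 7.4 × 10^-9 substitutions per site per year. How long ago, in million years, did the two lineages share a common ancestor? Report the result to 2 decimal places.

Under the Kimura two-parameter model, d = −½ ln(1 − 2P − Q) − ¼ ln(1 − 2Q).
1 − 2P − Q = 0.67, giving −½ ln(0.67) = 0.200239.
1 − 2Q = 0.8, giving −¼ ln(0.8) = 0.055786.
d = 0.200239 + 0.055786 = 0.256025.
Under a molecular clock d = 2μt, so t = d/(2μ) = 0.256025 / (2 × 7.4 × 10^-9) = 17.30 million years.

17.30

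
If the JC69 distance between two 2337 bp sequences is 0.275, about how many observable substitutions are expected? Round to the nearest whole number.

Invert JC69: p = (3/4)(1 − e^(−4d/3)) = 0.75 × (1 − e^(-0.366667)) = 0.75 × (1 − 0.693040) = 0.230220.
Expected differing sites = pL ≈ 0.230220 × 2337 = 538.02414 ≈ 538.

538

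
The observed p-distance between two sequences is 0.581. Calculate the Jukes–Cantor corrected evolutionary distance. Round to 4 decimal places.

d = −(3/4) ln(1 − 4p/3) = −0.75 ln(1 − 0.774667) = −0.75 ln(0.225333)
  = −0.75 × (-1.490176) = 1.117632 substitutions/site.

1.1176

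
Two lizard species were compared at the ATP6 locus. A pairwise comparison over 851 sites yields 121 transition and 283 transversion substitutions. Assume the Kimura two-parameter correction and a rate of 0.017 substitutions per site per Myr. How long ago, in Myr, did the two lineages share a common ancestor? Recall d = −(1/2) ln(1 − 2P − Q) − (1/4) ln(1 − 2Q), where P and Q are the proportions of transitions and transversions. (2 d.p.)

22.15

P = 121/851 ≈ 0.142186 and Q = 283/851 ≈ 0.33255.
Under the Kimura two-parameter model, d = −½ ln(1 − 2P − Q) − ¼ ln(1 − 2Q).
1 − 2P − Q = 0.383078, giving −½ ln(0.383078) = 0.479758.
1 − 2Q = 0.3349, giving −¼ ln(0.3349) = 0.273481.
d = 0.479758 + 0.273481 = 0.753239.
Under a molecular clock d = 2μt, so t = d/(2μ) = 0.753239 / (2 × 0.017) = 22.15 Myr.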